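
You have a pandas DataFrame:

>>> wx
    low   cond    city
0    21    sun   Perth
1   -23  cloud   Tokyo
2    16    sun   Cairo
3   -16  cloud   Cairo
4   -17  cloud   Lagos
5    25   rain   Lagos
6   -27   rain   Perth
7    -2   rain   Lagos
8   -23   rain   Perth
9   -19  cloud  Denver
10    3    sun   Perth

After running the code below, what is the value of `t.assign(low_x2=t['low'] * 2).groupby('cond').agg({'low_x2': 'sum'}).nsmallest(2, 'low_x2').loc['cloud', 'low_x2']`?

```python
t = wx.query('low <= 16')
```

filter rows where low <= 16:
    low   cond    city
1   -23  cloud   Tokyo
2    16    sun   Cairo
3   -16  cloud   Cairo
4   -17  cloud   Lagos
6   -27   rain   Perth
7    -2   rain   Lagos
8   -23   rain   Perth
9   -19  cloud  Denver
10    3    sun   Perth
add column low_x2 = t['low'] * 2:
    low   cond    city  low_x2
1   -23  cloud   Tokyo     -46
2    16    sun   Cairo      32
3   -16  cloud   Cairo     -32
4   -17  cloud   Lagos     -34
6   -27   rain   Perth     -54
7    -2   rain   Lagos      -4
8   -23   rain   Perth     -46
9   -19  cloud  Denver     -38
10    3    sun   Perth       6
group by cond, sum of low_x2:
       low_x2
cond         
cloud    -150
rain     -104
sun        38
take 2 rows with smallest low_x2:
       low_x2
cond         
cloud    -150
rain     -104

-150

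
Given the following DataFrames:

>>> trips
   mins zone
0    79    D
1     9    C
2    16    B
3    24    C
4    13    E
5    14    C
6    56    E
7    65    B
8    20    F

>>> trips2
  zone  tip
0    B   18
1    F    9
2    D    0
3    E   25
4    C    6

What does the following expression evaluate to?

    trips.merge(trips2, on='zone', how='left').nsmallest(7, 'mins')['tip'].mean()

merge on 'zone' (how='left') → 9 rows:
   mins zone  tip
0    79    D    0
1     9    C    6
2    16    B   18
3    24    C    6
4    13    E   25
5    14    C    6
6    56    E   25
7    65    B   18
8    20    F    9
take 7 rows with smallest mins:
   mins zone  tip
1     9    C    6
4    13    E   25
5    14    C    6
2    16    B   18
8    20    F    9
3    24    C    6
6    56    E   25

13.5714285714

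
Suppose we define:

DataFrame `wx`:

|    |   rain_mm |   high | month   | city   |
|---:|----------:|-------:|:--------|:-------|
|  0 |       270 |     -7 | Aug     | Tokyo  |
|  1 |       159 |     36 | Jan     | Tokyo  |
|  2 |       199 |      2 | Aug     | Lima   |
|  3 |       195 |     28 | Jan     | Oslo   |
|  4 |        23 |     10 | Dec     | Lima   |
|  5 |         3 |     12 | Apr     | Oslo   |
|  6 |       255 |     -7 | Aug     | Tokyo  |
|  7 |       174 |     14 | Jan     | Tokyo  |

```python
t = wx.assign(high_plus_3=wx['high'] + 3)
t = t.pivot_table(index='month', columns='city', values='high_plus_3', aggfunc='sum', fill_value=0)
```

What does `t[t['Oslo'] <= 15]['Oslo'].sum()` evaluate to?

15

add column high_plus_3 = wx['high'] + 3:
   rain_mm  high month   city  high_plus_3
0      270    -7   Aug  Tokyo           -4
1      159    36   Jan  Tokyo           39
2      199     2   Aug   Lima            5
3      195    28   Jan   Oslo           31
4       23    10   Dec   Lima           13
5        3    12   Apr   Oslo           15
6      255    -7   Aug  Tokyo           -4
7      174    14   Jan  Tokyo           17
pivot: rows=month, cols=city, sum(high_plus_3):
city   Lima  Oslo  Tokyo
month                   
Apr       0    15      0
Aug       5     0     -8
Dec      13     0      0
Jan       0    31     56
filter rows where Oslo <= 15:
city   Lima  Oslo  Tokyo
month                   
Apr       0    15      0
Aug       5     0     -8
Dec      13     0      0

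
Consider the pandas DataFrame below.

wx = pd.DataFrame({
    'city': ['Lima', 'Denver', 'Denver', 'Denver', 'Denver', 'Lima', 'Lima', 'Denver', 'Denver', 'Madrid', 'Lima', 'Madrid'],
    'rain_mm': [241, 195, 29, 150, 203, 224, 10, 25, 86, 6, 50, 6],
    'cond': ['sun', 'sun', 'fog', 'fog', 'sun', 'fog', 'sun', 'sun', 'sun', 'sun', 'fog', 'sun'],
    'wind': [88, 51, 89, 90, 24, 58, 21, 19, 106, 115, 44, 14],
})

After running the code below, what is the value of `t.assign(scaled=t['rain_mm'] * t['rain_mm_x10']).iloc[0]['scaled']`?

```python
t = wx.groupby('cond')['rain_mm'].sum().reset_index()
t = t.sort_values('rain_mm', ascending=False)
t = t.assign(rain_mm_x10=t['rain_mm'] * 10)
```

group by cond, sum of rain_mm:
cond
fog    453
sun    772
Name: rain_mm, dtype: int64
reset_index():
  cond  rain_mm
0  fog      453
1  sun      772
sort by rain_mm descending:
  cond  rain_mm
1  sun      772
0  fog      453
add column rain_mm_x10 = t['rain_mm'] * 10:
  cond  rain_mm  rain_mm_x10
1  sun      772         7720
0  fog      453         4530
add column scaled = t['rain_mm'] * t['rain_mm_x10']:
  cond  rain_mm  rain_mm_x10   scaled
1  sun      772         7720  5959840
0  fog      453         4530  2052090
The value at position 0, column 'scaled' is 5959840.

5959840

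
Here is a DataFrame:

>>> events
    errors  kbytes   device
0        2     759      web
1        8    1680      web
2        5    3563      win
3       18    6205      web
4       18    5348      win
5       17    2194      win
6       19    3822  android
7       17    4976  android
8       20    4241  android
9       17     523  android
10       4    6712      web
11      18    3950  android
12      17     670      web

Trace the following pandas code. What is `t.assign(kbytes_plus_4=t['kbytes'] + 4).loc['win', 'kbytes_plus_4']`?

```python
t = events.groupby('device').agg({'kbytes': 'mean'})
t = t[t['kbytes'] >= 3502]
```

group by device, mean of kbytes:
              kbytes
device              
android  3502.400000
web      3205.200000
win      3701.666667
filter rows where kbytes >= 3502:
              kbytes
device              
android  3502.400000
win      3701.666667
add column kbytes_plus_4 = t['kbytes'] + 4:
              kbytes  kbytes_plus_4
device                             
android  3502.400000    3506.400000
win      3701.666667    3705.666667
Then the value at row 'win', column 'kbytes_plus_4': 3705.66666667

3705.66666667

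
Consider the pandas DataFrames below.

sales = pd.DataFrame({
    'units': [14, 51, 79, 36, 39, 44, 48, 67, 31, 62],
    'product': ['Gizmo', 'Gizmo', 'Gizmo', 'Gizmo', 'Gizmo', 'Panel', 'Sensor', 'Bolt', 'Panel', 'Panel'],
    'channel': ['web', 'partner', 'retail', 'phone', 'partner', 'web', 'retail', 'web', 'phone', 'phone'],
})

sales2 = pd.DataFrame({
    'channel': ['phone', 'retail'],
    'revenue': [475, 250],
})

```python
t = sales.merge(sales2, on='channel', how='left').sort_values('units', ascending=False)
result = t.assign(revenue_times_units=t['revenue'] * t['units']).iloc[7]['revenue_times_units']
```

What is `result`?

17100.0

merge on 'channel' (how='left') → 10 rows:
   units product  channel  revenue
0     14   Gizmo      web      NaN
1     51   Gizmo  partner      NaN
2     79   Gizmo   retail    250.0
3     36   Gizmo    phone    475.0
4     39   Gizmo  partner      NaN
5     44   Panel      web      NaN
6     48  Sensor   retail    250.0
7     67    Bolt      web      NaN
8     31   Panel    phone    475.0
9     62   Panel    phone    475.0
sort by units descending:
   units product  channel  revenue
2     79   Gizmo   retail    250.0
7     67    Bolt      web      NaN
9     62   Panel    phone    475.0
1     51   Gizmo  partner      NaN
6     48  Sensor   retail    250.0
5     44   Panel      web      NaN
4     39   Gizmo  partner      NaN
3     36   Gizmo    phone    475.0
8     31   Panel    phone    475.0
0     14   Gizmo      web      NaN
add column revenue_times_units = t['revenue'] * t['units']:
   units product  channel  revenue  revenue_times_units
2     79   Gizmo   retail    250.0              19750.0
7     67    Bolt      web      NaN                  NaN
9     62   Panel    phone    475.0              29450.0
1     51   Gizmo  partner      NaN                  NaN
6     48  Sensor   retail    250.0              12000.0
5     44   Panel      web      NaN                  NaN
4     39   Gizmo  partner      NaN                  NaN
3     36   Gizmo    phone    475.0              17100.0
8     31   Panel    phone    475.0              14725.0
0     14   Gizmo      web      NaN                  NaN
Finally, value at position 7, column 'revenue_times_units' = 17100.0.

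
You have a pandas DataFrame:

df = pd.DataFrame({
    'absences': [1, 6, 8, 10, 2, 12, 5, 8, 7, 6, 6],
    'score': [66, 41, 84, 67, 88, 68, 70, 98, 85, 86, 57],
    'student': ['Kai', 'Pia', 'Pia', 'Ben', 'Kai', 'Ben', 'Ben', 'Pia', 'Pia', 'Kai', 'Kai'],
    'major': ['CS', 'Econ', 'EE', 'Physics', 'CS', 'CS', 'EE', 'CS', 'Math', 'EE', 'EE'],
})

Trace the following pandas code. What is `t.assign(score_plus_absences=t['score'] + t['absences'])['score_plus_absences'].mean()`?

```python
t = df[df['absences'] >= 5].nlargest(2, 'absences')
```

78.5

filter rows where absences >= 5:
    absences  score student    major
1          6     41     Pia     Econ
2          8     84     Pia       EE
3         10     67     Ben  Physics
5         12     68     Ben       CS
6          5     70     Ben       EE
7          8     98     Pia       CS
8          7     85     Pia     Math
9          6     86     Kai       EE
10         6     57     Kai       EE
take 2 rows with largest absences:
   absences  score student    major
5        12     68     Ben       CS
3        10     67     Ben  Physics
add column score_plus_absences = t['score'] + t['absences']:
   absences  score student    major  score_plus_absences
5        12     68     Ben       CS                   80
3        10     67     Ben  Physics                   77
mean of column 'score_plus_absences' → 78.5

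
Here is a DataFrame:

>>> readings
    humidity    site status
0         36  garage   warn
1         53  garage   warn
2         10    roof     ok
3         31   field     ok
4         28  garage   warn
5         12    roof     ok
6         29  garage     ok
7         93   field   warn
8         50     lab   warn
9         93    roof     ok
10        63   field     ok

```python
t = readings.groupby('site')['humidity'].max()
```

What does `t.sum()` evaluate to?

289

group by site, max of humidity:
site
field     93
garage    53
lab       50
roof      93
Name: humidity, dtype: int64
The sum of the resulting series is 289.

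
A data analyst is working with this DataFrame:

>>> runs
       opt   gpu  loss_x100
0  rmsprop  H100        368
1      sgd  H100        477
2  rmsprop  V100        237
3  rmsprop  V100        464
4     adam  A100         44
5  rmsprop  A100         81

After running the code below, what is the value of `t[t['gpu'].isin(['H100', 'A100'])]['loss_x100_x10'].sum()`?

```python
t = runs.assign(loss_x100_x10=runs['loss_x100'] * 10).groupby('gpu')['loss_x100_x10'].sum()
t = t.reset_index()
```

add column loss_x100_x10 = runs['loss_x100'] * 10:
       opt   gpu  loss_x100  loss_x100_x10
0  rmsprop  H100        368           3680
1      sgd  H100        477           4770
2  rmsprop  V100        237           2370
3  rmsprop  V100        464           4640
4     adam  A100         44            440
5  rmsprop  A100         81            810
group by gpu, sum of loss_x100_x10:
gpu
A100    1250
H100    8450
V100    7010
Name: loss_x100_x10, dtype: int64
reset_index():
    gpu  loss_x100_x10
0  A100           1250
1  H100           8450
2  V100           7010
filter rows where gpu in ['H100', 'A100']:
    gpu  loss_x100_x10
0  A100           1250
1  H100           8450
The sum of column 'loss_x100_x10' is 9700.

9700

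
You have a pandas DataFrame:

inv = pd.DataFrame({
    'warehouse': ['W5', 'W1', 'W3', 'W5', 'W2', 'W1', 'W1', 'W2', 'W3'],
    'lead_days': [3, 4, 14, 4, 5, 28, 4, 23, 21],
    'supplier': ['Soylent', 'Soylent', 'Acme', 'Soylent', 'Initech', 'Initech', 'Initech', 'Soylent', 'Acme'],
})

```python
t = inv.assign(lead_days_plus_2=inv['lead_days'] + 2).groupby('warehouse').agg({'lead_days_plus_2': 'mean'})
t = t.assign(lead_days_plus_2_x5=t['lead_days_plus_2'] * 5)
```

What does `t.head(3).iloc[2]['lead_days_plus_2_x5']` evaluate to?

97.5

add column lead_days_plus_2 = inv['lead_days'] + 2:
  warehouse  lead_days supplier  lead_days_plus_2
0        W5          3  Soylent                 5
1        W1          4  Soylent                 6
2        W3         14     Acme                16
3        W5          4  Soylent                 6
4        W2          5  Initech                 7
5        W1         28  Initech                30
6        W1          4  Initech                 6
7        W2         23  Soylent                25
8        W3         21     Acme                23
group by warehouse, mean of lead_days_plus_2:
           lead_days_plus_2
warehouse                  
W1                     14.0
W2                     16.0
W3                     19.5
W5                      5.5
add column lead_days_plus_2_x5 = t['lead_days_plus_2'] * 5:
           lead_days_plus_2  lead_days_plus_2_x5
warehouse                                       
W1                     14.0                 70.0
W2                     16.0                 80.0
W3                     19.5                 97.5
W5                      5.5                 27.5
take first 3 rows:
           lead_days_plus_2  lead_days_plus_2_x5
warehouse                                       
W1                     14.0                 70.0
W2                     16.0                 80.0
W3                     19.5                 97.5
Finally, value at position 2, column 'lead_days_plus_2_x5' = 97.5.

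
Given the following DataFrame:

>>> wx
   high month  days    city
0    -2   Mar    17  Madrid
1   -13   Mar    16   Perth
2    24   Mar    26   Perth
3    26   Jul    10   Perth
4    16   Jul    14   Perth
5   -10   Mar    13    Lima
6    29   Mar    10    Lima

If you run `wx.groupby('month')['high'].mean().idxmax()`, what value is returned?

Jul

group by month, mean of high:
month
Jul    21.0
Mar     5.6
Name: high, dtype: float64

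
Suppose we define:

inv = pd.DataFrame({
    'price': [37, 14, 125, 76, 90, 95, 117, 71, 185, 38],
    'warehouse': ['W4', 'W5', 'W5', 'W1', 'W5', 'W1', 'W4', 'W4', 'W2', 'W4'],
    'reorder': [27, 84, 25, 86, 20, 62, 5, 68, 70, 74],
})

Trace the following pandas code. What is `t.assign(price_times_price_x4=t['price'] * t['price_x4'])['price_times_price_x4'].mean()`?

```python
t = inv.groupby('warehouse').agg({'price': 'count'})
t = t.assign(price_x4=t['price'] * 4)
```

group by warehouse, count of price:
           price
warehouse       
W1             2
W2             1
W4             4
W5             3
add column price_x4 = t['price'] * 4:
           price  price_x4
warehouse                 
W1             2         8
W2             1         4
W4             4        16
W5             3        12
add column price_times_price_x4 = t['price'] * t['price_x4']:
           price  price_x4  price_times_price_x4
warehouse                                       
W1             2         8                    16
W2             1         4                     4
W4             4        16                    64
W5             3        12                    36

30.0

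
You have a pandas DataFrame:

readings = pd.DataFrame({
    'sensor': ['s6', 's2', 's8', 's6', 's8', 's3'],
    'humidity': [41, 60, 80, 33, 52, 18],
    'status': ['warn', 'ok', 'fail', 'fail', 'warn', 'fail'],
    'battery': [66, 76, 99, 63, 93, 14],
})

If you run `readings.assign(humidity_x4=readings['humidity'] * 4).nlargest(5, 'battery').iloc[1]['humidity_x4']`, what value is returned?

add column humidity_x4 = readings['humidity'] * 4:
  sensor  humidity status  battery  humidity_x4
0     s6        41   warn       66          164
1     s2        60     ok       76          240
2     s8        80   fail       99          320
3     s6        33   fail       63          132
4     s8        52   warn       93          208
5     s3        18   fail       14           72
take 5 rows with largest battery:
  sensor  humidity status  battery  humidity_x4
2     s8        80   fail       99          320
4     s8        52   warn       93          208
1     s2        60     ok       76          240
0     s6        41   warn       66          164
3     s6        33   fail       63          132

208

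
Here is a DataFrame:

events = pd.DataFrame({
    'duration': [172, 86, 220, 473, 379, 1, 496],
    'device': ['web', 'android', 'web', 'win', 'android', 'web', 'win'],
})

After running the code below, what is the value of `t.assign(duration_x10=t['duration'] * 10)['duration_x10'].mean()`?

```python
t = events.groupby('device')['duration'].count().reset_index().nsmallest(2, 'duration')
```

group by device, count of duration:
device
android    2
web        3
win        2
Name: duration, dtype: int64
reset_index():
    device  duration
0  android         2
1      web         3
2      win         2
take 2 rows with smallest duration:
    device  duration
0  android         2
2      win         2
add column duration_x10 = t['duration'] * 10:
    device  duration  duration_x10
0  android         2            20
2      win         2            20

20.0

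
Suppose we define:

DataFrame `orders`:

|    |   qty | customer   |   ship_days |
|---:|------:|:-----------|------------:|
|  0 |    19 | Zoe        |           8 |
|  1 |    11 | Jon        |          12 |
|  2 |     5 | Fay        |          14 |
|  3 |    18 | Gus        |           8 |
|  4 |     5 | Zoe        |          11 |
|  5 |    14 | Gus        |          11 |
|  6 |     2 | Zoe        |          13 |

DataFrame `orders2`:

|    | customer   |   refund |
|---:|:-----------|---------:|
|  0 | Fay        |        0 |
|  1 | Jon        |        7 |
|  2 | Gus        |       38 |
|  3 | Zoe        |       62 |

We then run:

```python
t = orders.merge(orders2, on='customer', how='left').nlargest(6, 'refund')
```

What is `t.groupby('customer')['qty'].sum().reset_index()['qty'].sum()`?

69

merge on 'customer' (how='left') → 7 rows:
   qty customer  ship_days  refund
0   19      Zoe          8      62
1   11      Jon         12       7
2    5      Fay         14       0
3   18      Gus          8      38
4    5      Zoe         11      62
5   14      Gus         11      38
6    2      Zoe         13      62
take 6 rows with largest refund:
   qty customer  ship_days  refund
0   19      Zoe          8      62
4    5      Zoe         11      62
6    2      Zoe         13      62
3   18      Gus          8      38
5   14      Gus         11      38
1   11      Jon         12       7
group by customer, sum of qty:
customer
Gus    32
Jon    11
Zoe    26
Name: qty, dtype: int64
reset_index():
  customer  qty
0      Gus   32
1      Jon   11
2      Zoe   26
Taking the sum of column 'qty' gives 69.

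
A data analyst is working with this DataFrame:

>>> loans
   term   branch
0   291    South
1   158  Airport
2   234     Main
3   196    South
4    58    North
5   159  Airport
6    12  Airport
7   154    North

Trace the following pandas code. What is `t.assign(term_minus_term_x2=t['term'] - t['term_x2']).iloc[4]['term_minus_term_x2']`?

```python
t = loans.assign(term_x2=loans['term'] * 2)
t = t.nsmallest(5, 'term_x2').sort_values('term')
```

add column term_x2 = loans['term'] * 2:
   term   branch  term_x2
0   291    South      582
1   158  Airport      316
2   234     Main      468
3   196    South      392
4    58    North      116
5   159  Airport      318
6    12  Airport       24
7   154    North      308
take 5 rows with smallest term_x2:
   term   branch  term_x2
6    12  Airport       24
4    58    North      116
7   154    North      308
1   158  Airport      316
5   159  Airport      318
sort by term:
   term   branch  term_x2
6    12  Airport       24
4    58    North      116
7   154    North      308
1   158  Airport      316
5   159  Airport      318
add column term_minus_term_x2 = t['term'] - t['term_x2']:
   term   branch  term_x2  term_minus_term_x2
6    12  Airport       24                 -12
4    58    North      116                 -58
7   154    North      308                -154
1   158  Airport      316                -158
5   159  Airport      318                -159

-159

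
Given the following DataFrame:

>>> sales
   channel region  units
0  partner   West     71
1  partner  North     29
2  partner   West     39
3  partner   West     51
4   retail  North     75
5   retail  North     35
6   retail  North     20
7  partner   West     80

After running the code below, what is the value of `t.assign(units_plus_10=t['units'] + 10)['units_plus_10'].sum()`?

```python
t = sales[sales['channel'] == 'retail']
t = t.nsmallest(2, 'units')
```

filter rows where channel == 'retail':
  channel region  units
4  retail  North     75
5  retail  North     35
6  retail  North     20
take 2 rows with smallest units:
  channel region  units
6  retail  North     20
5  retail  North     35
add column units_plus_10 = t['units'] + 10:
  channel region  units  units_plus_10
6  retail  North     20             30
5  retail  North     35             45
So sum() = 75.

75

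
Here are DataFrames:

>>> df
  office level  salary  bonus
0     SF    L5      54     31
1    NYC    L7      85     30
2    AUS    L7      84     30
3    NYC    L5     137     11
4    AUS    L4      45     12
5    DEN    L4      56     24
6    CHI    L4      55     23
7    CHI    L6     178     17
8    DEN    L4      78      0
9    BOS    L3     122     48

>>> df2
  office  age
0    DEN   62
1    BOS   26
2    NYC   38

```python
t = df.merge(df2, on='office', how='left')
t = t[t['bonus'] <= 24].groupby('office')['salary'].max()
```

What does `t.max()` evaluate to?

178

merge on 'office' (how='left') → 10 rows:
  office level  salary  bonus   age
0     SF    L5      54     31   NaN
1    NYC    L7      85     30  38.0
2    AUS    L7      84     30   NaN
3    NYC    L5     137     11  38.0
4    AUS    L4      45     12   NaN
5    DEN    L4      56     24  62.0
6    CHI    L4      55     23   NaN
7    CHI    L6     178     17   NaN
8    DEN    L4      78      0  62.0
9    BOS    L3     122     48  26.0
filter rows where bonus <= 24:
  office level  salary  bonus   age
3    NYC    L5     137     11  38.0
4    AUS    L4      45     12   NaN
5    DEN    L4      56     24  62.0
6    CHI    L4      55     23   NaN
7    CHI    L6     178     17   NaN
8    DEN    L4      78      0  62.0
group by office, max of salary:
office
AUS     45
CHI    178
DEN     78
NYC    137
Name: salary, dtype: int64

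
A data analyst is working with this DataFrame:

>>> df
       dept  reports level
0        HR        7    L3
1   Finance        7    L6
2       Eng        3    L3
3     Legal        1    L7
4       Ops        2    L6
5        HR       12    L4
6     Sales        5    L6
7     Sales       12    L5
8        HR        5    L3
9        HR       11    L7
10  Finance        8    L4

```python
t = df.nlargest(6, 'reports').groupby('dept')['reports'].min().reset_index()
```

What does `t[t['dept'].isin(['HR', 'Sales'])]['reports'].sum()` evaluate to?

19

take 6 rows with largest reports:
       dept  reports level
5        HR       12    L4
7     Sales       12    L5
9        HR       11    L7
10  Finance        8    L4
0        HR        7    L3
1   Finance        7    L6
group by dept, min of reports:
dept
Finance     7
HR          7
Sales      12
Name: reports, dtype: int64
reset_index():
      dept  reports
0  Finance        7
1       HR        7
2    Sales       12
filter rows where dept in ['HR', 'Sales']:
    dept  reports
1     HR        7
2  Sales       12
Reading off the sum of column 'reports', we get 19.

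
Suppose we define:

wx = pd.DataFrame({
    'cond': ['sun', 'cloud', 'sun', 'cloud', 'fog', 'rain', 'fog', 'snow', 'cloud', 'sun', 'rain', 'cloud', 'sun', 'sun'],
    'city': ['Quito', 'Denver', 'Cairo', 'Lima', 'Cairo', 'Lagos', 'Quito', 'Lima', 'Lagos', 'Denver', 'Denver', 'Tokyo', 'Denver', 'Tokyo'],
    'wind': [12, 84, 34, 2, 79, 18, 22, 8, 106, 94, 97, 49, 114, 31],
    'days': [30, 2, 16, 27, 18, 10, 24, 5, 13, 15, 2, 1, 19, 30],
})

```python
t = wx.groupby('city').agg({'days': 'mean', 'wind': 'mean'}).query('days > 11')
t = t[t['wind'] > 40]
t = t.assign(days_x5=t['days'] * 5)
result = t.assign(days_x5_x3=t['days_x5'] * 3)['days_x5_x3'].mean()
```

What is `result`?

213.75

group by city: mean(days), mean(wind):
        days   wind
city               
Cairo   17.0  56.50
Denver   9.5  97.25
Lagos   11.5  62.00
Lima    16.0   5.00
Quito   27.0  17.00
Tokyo   15.5  40.00
filter rows where days > 11:
       days  wind
city             
Cairo  17.0  56.5
Lagos  11.5  62.0
Lima   16.0   5.0
Quito  27.0  17.0
Tokyo  15.5  40.0
filter rows where wind > 40:
       days  wind
city             
Cairo  17.0  56.5
Lagos  11.5  62.0
add column days_x5 = t['days'] * 5:
       days  wind  days_x5
city                      
Cairo  17.0  56.5     85.0
Lagos  11.5  62.0     57.5
add column days_x5_x3 = t['days_x5'] * 3:
       days  wind  days_x5  days_x5_x3
city                                  
Cairo  17.0  56.5     85.0       255.0
Lagos  11.5  62.0     57.5       172.5
Hence 213.75.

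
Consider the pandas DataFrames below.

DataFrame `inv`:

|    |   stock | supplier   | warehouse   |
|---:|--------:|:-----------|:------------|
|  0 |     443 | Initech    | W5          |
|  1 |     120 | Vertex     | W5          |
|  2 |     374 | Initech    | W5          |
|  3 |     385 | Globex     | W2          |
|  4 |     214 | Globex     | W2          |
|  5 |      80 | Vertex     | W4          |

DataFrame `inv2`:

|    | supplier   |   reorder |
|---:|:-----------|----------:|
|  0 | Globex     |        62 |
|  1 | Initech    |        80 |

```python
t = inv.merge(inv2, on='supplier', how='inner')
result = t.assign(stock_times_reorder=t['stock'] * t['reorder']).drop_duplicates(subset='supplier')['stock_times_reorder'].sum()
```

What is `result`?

59310

merge on 'supplier' (how='inner') → 4 rows:
   stock supplier warehouse  reorder
0    443  Initech        W5       80
1    374  Initech        W5       80
2    385   Globex        W2       62
3    214   Globex        W2       62
add column stock_times_reorder = t['stock'] * t['reorder']:
   stock supplier warehouse  reorder  stock_times_reorder
0    443  Initech        W5       80                35440
1    374  Initech        W5       80                29920
2    385   Globex        W2       62                23870
3    214   Globex        W2       62                13268
drop duplicate supplier (keep=first):
   stock supplier warehouse  reorder  stock_times_reorder
0    443  Initech        W5       80                35440
2    385   Globex        W2       62                23870
Reading off the sum of column 'stock_times_reorder', we get 59310.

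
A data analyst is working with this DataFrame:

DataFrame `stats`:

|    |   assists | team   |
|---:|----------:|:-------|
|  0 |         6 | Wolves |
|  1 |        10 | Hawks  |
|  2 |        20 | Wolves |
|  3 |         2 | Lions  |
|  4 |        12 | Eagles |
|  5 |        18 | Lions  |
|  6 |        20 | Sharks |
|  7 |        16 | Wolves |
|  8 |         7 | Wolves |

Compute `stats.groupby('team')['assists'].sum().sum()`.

111

group by team, sum of assists:
team
Eagles    12
Hawks     10
Lions     20
Sharks    20
Wolves    49
Name: assists, dtype: int64
So sum() = 111.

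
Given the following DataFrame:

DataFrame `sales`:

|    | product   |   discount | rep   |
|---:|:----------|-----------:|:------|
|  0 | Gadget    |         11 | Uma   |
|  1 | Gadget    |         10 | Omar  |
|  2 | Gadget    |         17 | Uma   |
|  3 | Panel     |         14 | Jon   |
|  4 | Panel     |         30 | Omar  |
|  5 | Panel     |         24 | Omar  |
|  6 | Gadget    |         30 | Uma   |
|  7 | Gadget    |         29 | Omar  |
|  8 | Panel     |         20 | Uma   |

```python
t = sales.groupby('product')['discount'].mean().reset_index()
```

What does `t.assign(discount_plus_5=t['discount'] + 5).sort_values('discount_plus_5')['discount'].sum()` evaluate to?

group by product, mean of discount:
product
Gadget    19.4
Panel     22.0
Name: discount, dtype: float64
reset_index():
  product  discount
0  Gadget      19.4
1   Panel      22.0
add column discount_plus_5 = t['discount'] + 5:
  product  discount  discount_plus_5
0  Gadget      19.4             24.4
1   Panel      22.0             27.0
sort by discount_plus_5:
  product  discount  discount_plus_5
0  Gadget      19.4             24.4
1   Panel      22.0             27.0
Taking the sum of column 'discount' gives 41.4.

41.4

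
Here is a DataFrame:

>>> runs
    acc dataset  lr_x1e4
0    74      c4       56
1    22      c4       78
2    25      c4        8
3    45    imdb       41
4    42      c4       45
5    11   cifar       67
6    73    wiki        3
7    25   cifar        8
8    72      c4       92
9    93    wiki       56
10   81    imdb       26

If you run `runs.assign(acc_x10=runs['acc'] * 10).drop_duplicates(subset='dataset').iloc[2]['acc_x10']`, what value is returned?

add column acc_x10 = runs['acc'] * 10:
    acc dataset  lr_x1e4  acc_x10
0    74      c4       56      740
1    22      c4       78      220
2    25      c4        8      250
3    45    imdb       41      450
4    42      c4       45      420
5    11   cifar       67      110
6    73    wiki        3      730
7    25   cifar        8      250
8    72      c4       92      720
9    93    wiki       56      930
10   81    imdb       26      810
drop duplicate dataset (keep=first):
   acc dataset  lr_x1e4  acc_x10
0   74      c4       56      740
3   45    imdb       41      450
5   11   cifar       67      110
6   73    wiki        3      730
value at position 2, column 'acc_x10' → 110

110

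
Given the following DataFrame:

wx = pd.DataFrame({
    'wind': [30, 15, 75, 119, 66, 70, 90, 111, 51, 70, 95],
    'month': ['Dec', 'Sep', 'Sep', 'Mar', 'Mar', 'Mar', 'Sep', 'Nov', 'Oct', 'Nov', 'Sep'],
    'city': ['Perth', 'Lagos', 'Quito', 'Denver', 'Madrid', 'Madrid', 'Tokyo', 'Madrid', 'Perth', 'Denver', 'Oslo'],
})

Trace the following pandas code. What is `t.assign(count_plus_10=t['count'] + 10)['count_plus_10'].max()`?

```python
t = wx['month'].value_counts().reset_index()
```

14

value_counts of month:
month
Sep    4
Mar    3
Nov    2
Dec    1
Oct    1
Name: count, dtype: int64
reset_index():
  month  count
0   Sep      4
1   Mar      3
2   Nov      2
3   Dec      1
4   Oct      1
add column count_plus_10 = t['count'] + 10:
  month  count  count_plus_10
0   Sep      4             14
1   Mar      3             13
2   Nov      2             12
3   Dec      1             11
4   Oct      1             11
Finally, max of column 'count_plus_10' = 14.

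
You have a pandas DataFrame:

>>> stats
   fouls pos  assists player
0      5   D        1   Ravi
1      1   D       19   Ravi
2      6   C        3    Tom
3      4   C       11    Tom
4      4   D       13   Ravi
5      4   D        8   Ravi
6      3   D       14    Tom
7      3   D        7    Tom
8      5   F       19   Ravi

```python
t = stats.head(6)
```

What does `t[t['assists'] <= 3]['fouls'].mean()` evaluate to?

take first 6 rows:
   fouls pos  assists player
0      5   D        1   Ravi
1      1   D       19   Ravi
2      6   C        3    Tom
3      4   C       11    Tom
4      4   D       13   Ravi
5      4   D        8   Ravi
filter rows where assists <= 3:
   fouls pos  assists player
0      5   D        1   Ravi
2      6   C        3    Tom
The mean of column 'fouls' is 5.5.

5.5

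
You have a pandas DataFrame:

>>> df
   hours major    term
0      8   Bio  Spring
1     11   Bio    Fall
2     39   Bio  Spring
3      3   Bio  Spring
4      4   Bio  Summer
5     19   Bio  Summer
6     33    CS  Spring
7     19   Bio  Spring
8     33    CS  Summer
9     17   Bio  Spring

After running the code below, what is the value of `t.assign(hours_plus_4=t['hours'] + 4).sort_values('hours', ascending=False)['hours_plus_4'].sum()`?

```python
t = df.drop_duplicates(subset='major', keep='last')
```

58

drop duplicate major (keep=last):
   hours major    term
8     33    CS  Summer
9     17   Bio  Spring
add column hours_plus_4 = t['hours'] + 4:
   hours major    term  hours_plus_4
8     33    CS  Summer            37
9     17   Bio  Spring            21
sort by hours descending:
   hours major    term  hours_plus_4
8     33    CS  Summer            37
9     17   Bio  Spring            21
sum of column 'hours_plus_4' → 58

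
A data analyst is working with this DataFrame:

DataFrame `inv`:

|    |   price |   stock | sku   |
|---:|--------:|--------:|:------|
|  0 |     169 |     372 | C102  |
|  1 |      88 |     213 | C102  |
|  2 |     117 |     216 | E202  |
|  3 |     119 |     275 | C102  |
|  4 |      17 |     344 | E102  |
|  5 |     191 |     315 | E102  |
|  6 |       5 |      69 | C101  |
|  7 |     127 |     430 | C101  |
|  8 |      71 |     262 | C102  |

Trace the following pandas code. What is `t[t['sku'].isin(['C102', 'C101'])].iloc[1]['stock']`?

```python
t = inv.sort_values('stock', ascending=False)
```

372

sort by stock descending:
   price  stock   sku
7    127    430  C101
0    169    372  C102
4     17    344  E102
5    191    315  E102
3    119    275  C102
8     71    262  C102
2    117    216  E202
1     88    213  C102
6      5     69  C101
filter rows where sku in ['C102', 'C101']:
   price  stock   sku
7    127    430  C101
0    169    372  C102
3    119    275  C102
8     71    262  C102
1     88    213  C102
6      5     69  C101
value at position 1, column 'stock' → 372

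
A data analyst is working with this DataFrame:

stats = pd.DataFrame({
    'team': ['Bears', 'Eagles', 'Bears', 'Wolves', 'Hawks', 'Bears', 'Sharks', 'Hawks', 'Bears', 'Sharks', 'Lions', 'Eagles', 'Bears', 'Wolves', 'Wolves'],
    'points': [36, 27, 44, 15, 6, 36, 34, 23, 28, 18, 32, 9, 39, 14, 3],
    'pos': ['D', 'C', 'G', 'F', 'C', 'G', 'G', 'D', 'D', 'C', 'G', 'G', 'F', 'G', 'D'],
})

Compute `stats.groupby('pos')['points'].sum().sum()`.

group by pos, sum of points:
pos
C     51
D     90
F     54
G    169
Name: points, dtype: int64

364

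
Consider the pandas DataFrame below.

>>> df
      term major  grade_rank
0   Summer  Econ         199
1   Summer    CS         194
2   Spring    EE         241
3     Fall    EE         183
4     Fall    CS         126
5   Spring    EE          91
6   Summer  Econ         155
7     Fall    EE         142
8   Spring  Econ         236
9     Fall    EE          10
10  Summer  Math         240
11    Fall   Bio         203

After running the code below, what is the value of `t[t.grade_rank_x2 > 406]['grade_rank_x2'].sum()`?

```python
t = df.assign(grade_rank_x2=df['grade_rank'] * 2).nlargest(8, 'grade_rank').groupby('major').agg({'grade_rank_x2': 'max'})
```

add column grade_rank_x2 = df['grade_rank'] * 2:
      term major  grade_rank  grade_rank_x2
0   Summer  Econ         199            398
1   Summer    CS         194            388
2   Spring    EE         241            482
3     Fall    EE         183            366
4     Fall    CS         126            252
5   Spring    EE          91            182
6   Summer  Econ         155            310
7     Fall    EE         142            284
8   Spring  Econ         236            472
9     Fall    EE          10             20
10  Summer  Math         240            480
11    Fall   Bio         203            406
take 8 rows with largest grade_rank:
      term major  grade_rank  grade_rank_x2
2   Spring    EE         241            482
10  Summer  Math         240            480
8   Spring  Econ         236            472
11    Fall   Bio         203            406
0   Summer  Econ         199            398
1   Summer    CS         194            388
3     Fall    EE         183            366
6   Summer  Econ         155            310
group by major, max of grade_rank_x2:
       grade_rank_x2
major               
Bio              406
CS               388
EE               482
Econ             472
Math             480
filter rows where grade_rank_x2 > 406:
       grade_rank_x2
major               
EE               482
Econ             472
Math             480
The sum of column 'grade_rank_x2' is 1434.

1434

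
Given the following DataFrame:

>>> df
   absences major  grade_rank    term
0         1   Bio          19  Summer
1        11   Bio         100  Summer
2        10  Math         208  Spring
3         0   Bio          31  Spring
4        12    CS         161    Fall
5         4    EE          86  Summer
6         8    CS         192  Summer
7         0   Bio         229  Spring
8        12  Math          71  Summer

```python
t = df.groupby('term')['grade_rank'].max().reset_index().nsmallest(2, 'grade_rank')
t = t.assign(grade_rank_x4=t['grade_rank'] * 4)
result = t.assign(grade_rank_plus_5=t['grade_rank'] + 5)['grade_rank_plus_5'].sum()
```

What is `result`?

363

group by term, max of grade_rank:
term
Fall      161
Spring    229
Summer    192
Name: grade_rank, dtype: int64
reset_index():
     term  grade_rank
0    Fall         161
1  Spring         229
2  Summer         192
take 2 rows with smallest grade_rank:
     term  grade_rank
0    Fall         161
2  Summer         192
add column grade_rank_x4 = t['grade_rank'] * 4:
     term  grade_rank  grade_rank_x4
0    Fall         161            644
2  Summer         192            768
add column grade_rank_plus_5 = t['grade_rank'] + 5:
     term  grade_rank  grade_rank_x4  grade_rank_plus_5
0    Fall         161            644                166
2  Summer         192            768                197
The sum of column 'grade_rank_plus_5' is 363.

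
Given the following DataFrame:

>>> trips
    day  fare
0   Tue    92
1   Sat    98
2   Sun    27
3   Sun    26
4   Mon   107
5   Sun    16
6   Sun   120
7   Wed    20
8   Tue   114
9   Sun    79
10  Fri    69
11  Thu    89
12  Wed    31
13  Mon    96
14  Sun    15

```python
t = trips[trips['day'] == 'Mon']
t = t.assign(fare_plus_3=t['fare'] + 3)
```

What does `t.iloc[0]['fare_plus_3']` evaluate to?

filter rows where day == 'Mon':
    day  fare
4   Mon   107
13  Mon    96
add column fare_plus_3 = t['fare'] + 3:
    day  fare  fare_plus_3
4   Mon   107          110
13  Mon    96           99

110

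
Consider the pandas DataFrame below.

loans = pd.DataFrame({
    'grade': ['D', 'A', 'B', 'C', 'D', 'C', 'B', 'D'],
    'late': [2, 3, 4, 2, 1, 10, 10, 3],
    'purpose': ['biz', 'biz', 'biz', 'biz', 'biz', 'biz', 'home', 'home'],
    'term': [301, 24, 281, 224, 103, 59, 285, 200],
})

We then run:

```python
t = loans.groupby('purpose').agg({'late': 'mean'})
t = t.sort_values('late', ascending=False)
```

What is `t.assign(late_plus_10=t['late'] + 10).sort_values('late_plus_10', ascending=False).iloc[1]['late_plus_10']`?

13.6666666667

group by purpose, mean of late:
             late
purpose          
biz      3.666667
home     6.500000
sort by late descending:
             late
purpose          
home     6.500000
biz      3.666667
add column late_plus_10 = t['late'] + 10:
             late  late_plus_10
purpose                        
home     6.500000     16.500000
biz      3.666667     13.666667
sort by late_plus_10 descending:
             late  late_plus_10
purpose                        
home     6.500000     16.500000
biz      3.666667     13.666667
The value at position 1, column 'late_plus_10' is 13.6666666667.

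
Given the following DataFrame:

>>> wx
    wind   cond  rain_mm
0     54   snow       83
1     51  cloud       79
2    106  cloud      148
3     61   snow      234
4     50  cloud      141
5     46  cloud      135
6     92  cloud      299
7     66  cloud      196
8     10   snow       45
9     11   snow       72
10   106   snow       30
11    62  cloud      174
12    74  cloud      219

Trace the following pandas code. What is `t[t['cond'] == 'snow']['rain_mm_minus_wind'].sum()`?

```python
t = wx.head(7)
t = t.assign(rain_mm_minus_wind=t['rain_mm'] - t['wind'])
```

202

take first 7 rows:
   wind   cond  rain_mm
0    54   snow       83
1    51  cloud       79
2   106  cloud      148
3    61   snow      234
4    50  cloud      141
5    46  cloud      135
6    92  cloud      299
add column rain_mm_minus_wind = t['rain_mm'] - t['wind']:
   wind   cond  rain_mm  rain_mm_minus_wind
0    54   snow       83                  29
1    51  cloud       79                  28
2   106  cloud      148                  42
3    61   snow      234                 173
4    50  cloud      141                  91
5    46  cloud      135                  89
6    92  cloud      299                 207
filter rows where cond == 'snow':
   wind  cond  rain_mm  rain_mm_minus_wind
0    54  snow       83                  29
3    61  snow      234                 173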